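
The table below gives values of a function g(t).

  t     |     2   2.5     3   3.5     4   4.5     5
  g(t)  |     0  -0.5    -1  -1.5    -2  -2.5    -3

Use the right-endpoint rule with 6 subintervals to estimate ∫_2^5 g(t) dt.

Δt = 0.5.
Sum = 0.5·[(-0.5) + (-1) + (-1.5) + (-2) + (-2.5) + (-3)] = -5.25.

-5.25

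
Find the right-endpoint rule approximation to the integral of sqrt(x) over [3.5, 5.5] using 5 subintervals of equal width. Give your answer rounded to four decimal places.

Δx = (5.5 − 3.5)/5 = 0.4.
Right endpoints: 3.9, 4.3, 4.7, 5.1, 5.5.
f(3.9) ≈ 1.9748, f(4.3) ≈ 2.0736, f(4.7) ≈ 2.1679, f(5.1) ≈ 2.2583, f(5.5) ≈ 2.3452.
Sum = Δx · [f(3.9) + f(4.3) + f(4.7) + f(5.1) + f(5.5)].
Sum ≈ 4.3280.

4.3280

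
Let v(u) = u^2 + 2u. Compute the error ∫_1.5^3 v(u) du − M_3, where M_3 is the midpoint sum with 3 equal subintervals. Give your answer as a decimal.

Exact integral: ∫_1.5^3 v(u) du = 14.625.
M_3 = 14.59375.
Error = 14.625 − 14.59375 = 0.03125.

0.03125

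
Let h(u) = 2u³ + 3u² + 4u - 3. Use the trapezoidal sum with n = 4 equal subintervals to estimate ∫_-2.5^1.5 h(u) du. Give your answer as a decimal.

Δu = (1.5 − (-2.5))/4 = 1.
h(-2.5) = -25.5, h(-1.5) = -9, h(-0.5) = -4.5, h(0.5) = 0, h(1.5) = 16.5.
T_4 = (Δu/2)·[h(u_0) + 2h(u_1) + 2h(u_2) + 2h(u_3) + h(u_4)].
Sum = -18.

-18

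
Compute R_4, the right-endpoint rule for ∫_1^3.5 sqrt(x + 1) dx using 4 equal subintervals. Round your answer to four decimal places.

Δx = (3.5 − 1)/4 = 0.625.
Right endpoints: 1.625, 2.25, 2.875, 3.5.
f(1.625) ≈ 1.6202, f(2.25) ≈ 1.8028, f(2.875) ≈ 1.9685, f(3.5) ≈ 2.1213.
Sum = Δx · [f(1.625) + f(2.25) + f(2.875) + f(3.5)].
Sum ≈ 4.6955.

4.6955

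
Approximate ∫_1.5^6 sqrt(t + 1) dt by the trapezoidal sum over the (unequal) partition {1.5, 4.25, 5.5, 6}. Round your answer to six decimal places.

Subinterval widths: 2.75, 1.25, 0.5.
f(1.5) ≈ 1.581139, f(4.25) ≈ 2.291288, f(5.5) ≈ 2.549510, f(6) ≈ 2.645751.
On each subinterval the trapezoid contributes (Δt_i/2)·[f(t_{i-1}) + f(t_i)].
Sum ≈ 9.648900.

9.648900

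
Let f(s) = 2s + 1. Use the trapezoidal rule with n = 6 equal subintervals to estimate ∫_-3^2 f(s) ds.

0

Δs = (2 − (-3))/6 = 5/6.
f(-3) = -5, f(-13/6) = -10/3, f(-4/3) = -5/3, f(-0.5) = 0, f(1/3) = 5/3, f(7/6) = 10/3, f(2) = 5.
T_6 = (Δs/2)·[f(s_0) + 2f(s_1) + ... + 2f(s_{5}) + f(s_6)].
Sum = 0.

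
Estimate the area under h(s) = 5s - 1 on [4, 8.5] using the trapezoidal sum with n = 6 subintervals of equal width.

Δs = (8.5 − 4)/6 = 0.75.
h(4) = 19, h(4.75) = 22.75, h(5.5) = 26.5, h(6.25) = 30.25, h(7) = 34, h(7.75) = 37.75, h(8.5) = 41.5.
T_6 = (Δs/2)·[h(s_0) + 2h(s_1) + ... + 2h(s_{5}) + h(s_6)].
Sum = 136.125.

136.125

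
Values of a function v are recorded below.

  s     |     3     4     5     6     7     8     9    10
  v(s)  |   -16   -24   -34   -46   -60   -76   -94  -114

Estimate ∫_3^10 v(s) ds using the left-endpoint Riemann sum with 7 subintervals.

Δs = 1.
Sum = 1·[(-16) + (-24) + (-34) + (-46) + (-60) + (-76) + (-94)] = -350.

-350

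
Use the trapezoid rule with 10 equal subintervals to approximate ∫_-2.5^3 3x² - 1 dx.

37.956875

Δx = (3 − (-2.5))/10 = 0.55.
f(-2.5) = 17.75, f(-1.95) = 10.4075, f(-1.4) = 4.88, f(-0.85) = 1.1675, f(-0.3) = -0.73, f(0.25) = -0.8125, f(0.8) = 0.92, f(1.35) = 4.4675, f(1.9) = 9.83, f(2.45) = 17.0075, f(3) = 26.
T_10 = (Δx/2)·[f(x_0) + 2f(x_1) + ... + 2f(x_{9}) + f(x_10)].
Sum = 37.956875.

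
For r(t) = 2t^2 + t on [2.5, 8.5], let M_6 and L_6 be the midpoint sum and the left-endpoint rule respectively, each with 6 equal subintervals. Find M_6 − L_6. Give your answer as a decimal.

66

M_6 = 431.
L_6 = 365.
M_6 − L_6 = 66.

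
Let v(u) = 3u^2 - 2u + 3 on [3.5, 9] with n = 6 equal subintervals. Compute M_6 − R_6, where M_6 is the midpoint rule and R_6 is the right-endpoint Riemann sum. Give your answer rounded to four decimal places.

M_6 ≈ 632.719618.
R_6 ≈ 725.675347.
M_6 − R_6 ≈ -92.9557.

-92.9557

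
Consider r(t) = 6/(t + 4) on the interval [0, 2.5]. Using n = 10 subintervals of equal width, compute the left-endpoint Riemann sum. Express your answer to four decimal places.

Δt = (2.5 − 0)/10 = 0.25.
Left endpoints: 0, 0.25, 0.5, 0.75, 1, 1.25, 1.5, 1.75, 2, 2.25.
r(0) = 1.5, r(0.25) = 24/17, r(0.5) = 4/3, r(0.75) = 24/19, r(1) = 1.2, r(1.25) = 8/7, r(1.5) = 12/11, r(1.75) = 24/23, r(2) = 1, r(2.25) = 0.96.
Sum = Δt · [r(0) + r(0.25) + r(0.5) + ...].
Sum ≈ 2.9864.

2.9864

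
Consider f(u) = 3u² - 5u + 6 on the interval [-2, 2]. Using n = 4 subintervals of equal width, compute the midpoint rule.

39

Δu = (2 − (-2))/4 = 1.
Midpoints: -1.5, -0.5, 0.5, 1.5.
f(-1.5) = 20.25, f(-0.5) = 9.25, f(0.5) = 4.25, f(1.5) = 5.25.
Sum = Δu · [f(-1.5) + f(-0.5) + f(0.5) + f(1.5)].
Sum = 39.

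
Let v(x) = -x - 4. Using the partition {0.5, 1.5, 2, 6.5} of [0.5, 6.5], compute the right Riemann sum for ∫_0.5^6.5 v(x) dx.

Subinterval widths: 1, 0.5, 4.5.
Right endpoints: 1.5, 2, 6.5.
v(1.5) = -5.5, v(2) = -6, v(6.5) = -10.5.
Sum = Σ Δx_i · v(x_i).
Sum = -55.75.

-55.75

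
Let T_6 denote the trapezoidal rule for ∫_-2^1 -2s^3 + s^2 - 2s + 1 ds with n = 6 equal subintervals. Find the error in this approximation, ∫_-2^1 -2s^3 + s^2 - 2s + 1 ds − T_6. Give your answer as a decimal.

-0.5

Exact integral: ∫_-2^1 f(s) ds = 16.5.
T_6 = 17.
Error = 16.5 − 17 = -0.5.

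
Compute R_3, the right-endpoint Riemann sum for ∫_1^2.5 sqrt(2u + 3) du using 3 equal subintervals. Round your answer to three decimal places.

3.962

Δu = (2.5 − 1)/3 = 0.5.
Right endpoints: 1.5, 2, 2.5.
f(1.5) ≈ 2.449, f(2) ≈ 2.646, f(2.5) ≈ 2.828.
Sum = Δu · [f(1.5) + f(2) + f(2.5)].
Sum ≈ 3.962.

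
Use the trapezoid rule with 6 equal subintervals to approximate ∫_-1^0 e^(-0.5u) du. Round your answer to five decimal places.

Δu = (0 − (-1))/6 = 1/6.
f(-1) ≈ 1.64872, f(-5/6) ≈ 1.51690, f(-2/3) ≈ 1.39561, f(-0.5) ≈ 1.28403, f(-1/3) ≈ 1.18136, f(-1/6) ≈ 1.08690, f(0) ≈ 1.00000.
T_6 = (Δu/2)·[f(u_0) + 2f(u_1) + ... + 2f(u_{5}) + f(u_6)].
Sum ≈ 1.29819.

1.29819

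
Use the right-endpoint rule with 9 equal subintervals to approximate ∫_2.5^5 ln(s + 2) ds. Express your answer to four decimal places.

Δs = (5 − 2.5)/9 = 5/18.
Right endpoints: 25/9, 55/18, 10/3, 65/18, 35/9, 25/6, 40/9, 85/18, 5.
f(25/9) ≈ 1.5640, f(55/18) ≈ 1.6205, f(10/3) ≈ 1.6740, f(65/18) ≈ 1.7247, f(35/9) ≈ 1.7731, f(25/6) ≈ 1.8192, f(40/9) ≈ 1.8632, f(85/18) ≈ 1.9054, f(5) ≈ 1.9459.
Sum = Δs · [f(25/9) + f(55/18) + f(10/3) + ...].
Sum ≈ 4.4139.

4.4139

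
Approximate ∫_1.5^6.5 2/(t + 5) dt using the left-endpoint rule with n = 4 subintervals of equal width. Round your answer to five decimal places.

1.22888

Δt = (6.5 − 1.5)/4 = 1.25.
Left endpoints: 1.5, 2.75, 4, 5.25.
f(1.5) = 4/13, f(2.75) = 8/31, f(4) = 2/9, f(5.25) = 8/41.
Sum = Δt · [f(1.5) + f(2.75) + f(4) + f(5.25)].
Sum ≈ 1.22888.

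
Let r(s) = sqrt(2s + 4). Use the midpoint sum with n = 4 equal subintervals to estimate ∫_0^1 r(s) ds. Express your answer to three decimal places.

2.233

Δs = (1 − 0)/4 = 0.25.
Midpoints: 0.125, 0.375, 0.625, 0.875.
r(0.125) ≈ 2.062, r(0.375) ≈ 2.179, r(0.625) ≈ 2.291, r(0.875) ≈ 2.398.
Sum = Δs · [r(0.125) + r(0.375) + r(0.625) + r(0.875)].
Sum ≈ 2.233.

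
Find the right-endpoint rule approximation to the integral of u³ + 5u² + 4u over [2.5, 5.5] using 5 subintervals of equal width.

606.135

Δu = (5.5 − 2.5)/5 = 0.6.
Right endpoints: 3.1, 3.7, 4.3, 4.9, 5.5.
f(3.1) = 90.241, f(3.7) = 133.903, f(4.3) = 189.157, f(4.9) = 257.299, f(5.5) = 339.625.
Sum = Δu · [f(3.1) + f(3.7) + f(4.3) + f(4.9) + f(5.5)].
Sum = 606.135.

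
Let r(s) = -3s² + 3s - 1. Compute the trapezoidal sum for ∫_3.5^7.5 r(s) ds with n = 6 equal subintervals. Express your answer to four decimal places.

-317.8889

Δs = (7.5 − 3.5)/6 = 2/3.
r(3.5) = -27.25, r(25/6) = -487/12, r(29/6) = -679/12, r(5.5) = -75.25, r(37/6) = -1159/12, r(41/6) = -1447/12, r(7.5) = -147.25.
T_6 = (Δs/2)·[r(s_0) + 2r(s_1) + ... + 2r(s_{5}) + r(s_6)].
Sum ≈ -317.8889.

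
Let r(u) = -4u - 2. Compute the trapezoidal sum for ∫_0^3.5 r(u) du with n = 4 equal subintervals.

-31.5

Δu = (3.5 − 0)/4 = 0.875.
r(0) = -2, r(0.875) = -5.5, r(1.75) = -9, r(2.625) = -12.5, r(3.5) = -16.
T_4 = (Δu/2)·[r(u_0) + 2r(u_1) + 2r(u_2) + 2r(u_3) + r(u_4)].
Sum = -31.5.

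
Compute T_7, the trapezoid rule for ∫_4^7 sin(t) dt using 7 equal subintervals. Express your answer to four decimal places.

-1.3859

Δt = (7 − 4)/7 = 3/7.
f(4) ≈ -0.7568, f(31/7) ≈ -0.9600, f(34/7) ≈ -0.9895, f(37/7) ≈ -0.8401, f(40/7) ≈ -0.5387, f(43/7) ≈ -0.1399, f(46/7) ≈ 0.2843, f(7) ≈ 0.6570.
T_7 = (Δt/2)·[f(t_0) + 2f(t_1) + ... + 2f(t_{6}) + f(t_7)].
Sum ≈ -1.3859.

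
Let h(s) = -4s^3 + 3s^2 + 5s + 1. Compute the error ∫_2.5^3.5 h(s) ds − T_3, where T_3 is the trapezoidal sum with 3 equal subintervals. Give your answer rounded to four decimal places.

Exact integral: ∫_2.5^3.5 h(s) ds = -67.75.
T_3 ≈ -68.361111.
Error ≈ -67.75 − (-68.361111) ≈ 0.6111.

0.6111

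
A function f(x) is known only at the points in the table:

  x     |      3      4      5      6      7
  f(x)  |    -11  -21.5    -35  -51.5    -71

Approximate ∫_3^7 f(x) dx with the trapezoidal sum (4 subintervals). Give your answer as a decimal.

-149

Δx = 1.
T_4 = (1/2)·[(-11) + 2·(-21.5) + 2·(-35) + 2·(-51.5) + (-71)] = -149.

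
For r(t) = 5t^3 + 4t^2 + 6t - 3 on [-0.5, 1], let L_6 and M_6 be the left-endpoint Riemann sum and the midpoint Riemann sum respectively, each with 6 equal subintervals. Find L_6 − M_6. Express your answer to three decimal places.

-2.021

L_6 = -1.66015625.
M_6 ≈ 0.36133.
L_6 − M_6 ≈ -2.021.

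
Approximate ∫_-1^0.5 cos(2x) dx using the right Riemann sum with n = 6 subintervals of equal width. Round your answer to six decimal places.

Δx = (0.5 − (-1))/6 = 0.25.
Right endpoints: -0.75, -0.5, -0.25, 0, 0.25, 0.5.
f(-0.75) ≈ 0.070737, f(-0.5) ≈ 0.540302, f(-0.25) ≈ 0.877583, f(0) ≈ 1.000000, f(0.25) ≈ 0.877583, f(0.5) ≈ 0.540302.
Sum = Δx · [f(-0.75) + f(-0.5) + f(-0.25) + ...].
Sum ≈ 0.976627.

0.976627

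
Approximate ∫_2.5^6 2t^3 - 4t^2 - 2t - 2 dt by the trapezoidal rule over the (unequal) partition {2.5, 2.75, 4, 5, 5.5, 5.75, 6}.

Subinterval widths: 0.25, 1.25, 1, 0.5, 0.25, 0.25.
f(2.5) = -0.75, f(2.75) = 3.84375, f(4) = 54, f(5) = 138, f(5.5) = 198.75, f(5.75) = 234.46875, f(6) = 274.
On each subinterval the trapezoid contributes (Δt_i/2)·[f(t_{i-1}) + f(t_i)].
Sum = 334.4375.

334.4375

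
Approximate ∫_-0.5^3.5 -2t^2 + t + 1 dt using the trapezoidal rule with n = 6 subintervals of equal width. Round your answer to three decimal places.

-19.259

Δt = (3.5 − (-0.5))/6 = 2/3.
f(-0.5) = 0, f(1/6) = 10/9, f(5/6) = 4/9, f(1.5) = -2, f(13/6) = -56/9, f(17/6) = -110/9, f(3.5) = -20.
T_6 = (Δt/2)·[f(t_0) + 2f(t_1) + ... + 2f(t_{5}) + f(t_6)].
Sum ≈ -19.259.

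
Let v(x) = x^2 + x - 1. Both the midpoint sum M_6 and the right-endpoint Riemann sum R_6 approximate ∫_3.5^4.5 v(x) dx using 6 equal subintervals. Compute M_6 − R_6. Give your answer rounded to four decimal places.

-0.7569

M_6 ≈ 19.081019.
R_6 ≈ 19.837963.
M_6 − R_6 ≈ -0.7569.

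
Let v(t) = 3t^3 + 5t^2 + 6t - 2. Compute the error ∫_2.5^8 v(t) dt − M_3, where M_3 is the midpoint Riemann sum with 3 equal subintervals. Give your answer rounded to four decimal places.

Exact integral: ∫_2.5^8 v(t) dt ≈ 4032.244792.
M_3 ≈ 3951.753183.
Error ≈ 4032.244792 − 3951.753183 ≈ 80.4916.

80.4916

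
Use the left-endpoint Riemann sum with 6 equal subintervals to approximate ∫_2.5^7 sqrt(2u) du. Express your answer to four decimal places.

Δu = (7 − 2.5)/6 = 0.75.
Left endpoints: 2.5, 3.25, 4, 4.75, 5.5, 6.25.
f(2.5) ≈ 2.2361, f(3.25) ≈ 2.5495, f(4) ≈ 2.8284, f(4.75) ≈ 3.0822, f(5.5) ≈ 3.3166, f(6.25) ≈ 3.5355.
Sum = Δu · [f(2.5) + f(3.25) + f(4) + ...].
Sum ≈ 13.1613.

13.1613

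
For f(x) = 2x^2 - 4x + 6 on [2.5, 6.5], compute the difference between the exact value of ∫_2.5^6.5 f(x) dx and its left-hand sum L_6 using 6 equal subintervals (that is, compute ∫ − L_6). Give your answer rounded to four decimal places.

18.0741

Exact integral: ∫_2.5^6.5 f(x) dx ≈ 124.666667.
L_6 ≈ 106.592593.
Error ≈ 124.666667 − 106.592593 ≈ 18.0741.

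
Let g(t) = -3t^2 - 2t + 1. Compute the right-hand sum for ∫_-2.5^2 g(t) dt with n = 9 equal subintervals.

Δt = (2 − (-2.5))/9 = 0.5.
Right endpoints: -2, -1.5, -1, -0.5, 0, 0.5, 1, 1.5, 2.
g(-2) = -7, g(-1.5) = -2.75, g(-1) = 0, g(-0.5) = 1.25, g(0) = 1, g(0.5) = -0.75, g(1) = -4, g(1.5) = -8.75, g(2) = -15.
Sum = Δt · [g(-2) + g(-1.5) + g(-1) + ...].
Sum = -18.

-18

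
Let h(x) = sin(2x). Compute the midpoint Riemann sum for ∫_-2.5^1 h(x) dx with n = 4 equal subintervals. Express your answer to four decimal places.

Δx = (1 − (-2.5))/4 = 0.875.
Midpoints: -2.0625, -1.1875, -0.3125, 0.5625.
h(-2.0625) ≈ 0.8324, h(-1.1875) ≈ -0.6937, h(-0.3125) ≈ -0.5851, h(0.5625) ≈ 0.9023.
Sum = Δx · [h(-2.0625) + h(-1.1875) + h(-0.3125) + h(0.5625)].
Sum ≈ 0.3989.

0.3989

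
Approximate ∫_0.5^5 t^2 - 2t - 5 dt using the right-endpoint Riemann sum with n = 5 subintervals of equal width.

Δt = (5 − 0.5)/5 = 0.9.
Right endpoints: 1.4, 2.3, 3.2, 4.1, 5.
f(1.4) = -5.84, f(2.3) = -4.31, f(3.2) = -1.16, f(4.1) = 3.61, f(5) = 10.
Sum = Δt · [f(1.4) + f(2.3) + f(3.2) + f(4.1) + f(5)].
Sum = 2.07.

2.07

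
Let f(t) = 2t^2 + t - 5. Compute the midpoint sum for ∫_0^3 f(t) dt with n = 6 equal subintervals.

Δt = (3 − 0)/6 = 0.5.
Midpoints: 0.25, 0.75, 1.25, 1.75, 2.25, 2.75.
f(0.25) = -4.625, f(0.75) = -3.125, f(1.25) = -0.625, f(1.75) = 2.875, f(2.25) = 7.375, f(2.75) = 12.875.
Sum = Δt · [f(0.25) + f(0.75) + f(1.25) + ...].
Sum = 7.375.

7.375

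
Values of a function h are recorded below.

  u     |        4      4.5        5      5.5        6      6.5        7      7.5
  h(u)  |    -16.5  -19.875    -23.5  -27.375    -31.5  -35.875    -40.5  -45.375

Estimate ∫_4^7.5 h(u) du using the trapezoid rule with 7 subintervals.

Δu = 0.5.
T_7 = (0.5/2)·[(-16.5) + 2·(-19.875) + 2·(-23.5) + 2·(-27.375) + 2·(-31.5) + 2·(-35.875) + 2·(-40.5) + (-45.375)] = -104.78125.

-104.78125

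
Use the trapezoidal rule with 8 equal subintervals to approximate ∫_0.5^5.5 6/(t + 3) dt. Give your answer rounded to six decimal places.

5.337011

Δt = (5.5 − 0.5)/8 = 0.625.
f(0.5) = 12/7, f(1.125) = 16/11, f(1.75) = 24/19, f(2.375) = 48/43, f(3) = 1, f(3.625) = 48/53, f(4.25) = 24/29, f(4.875) = 16/21, f(5.5) = 12/17.
T_8 = (Δt/2)·[f(t_0) + 2f(t_1) + ... + 2f(t_{7}) + f(t_8)].
Sum ≈ 5.337011.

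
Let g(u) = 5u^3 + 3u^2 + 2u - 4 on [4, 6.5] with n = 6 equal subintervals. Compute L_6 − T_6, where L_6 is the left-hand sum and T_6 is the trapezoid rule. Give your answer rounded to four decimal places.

-236.8490

L_6 ≈ 1907.267795.
T_6 ≈ 2144.116753.
L_6 − T_6 ≈ -236.8490.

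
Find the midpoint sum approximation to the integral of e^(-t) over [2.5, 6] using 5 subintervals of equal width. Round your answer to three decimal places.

0.078

Δt = (6 − 2.5)/5 = 0.7.
Midpoints: 2.85, 3.55, 4.25, 4.95, 5.65.
f(2.85) ≈ 0.058, f(3.55) ≈ 0.029, f(4.25) ≈ 0.014, f(4.95) ≈ 0.007, f(5.65) ≈ 0.004.
Sum = Δt · [f(2.85) + f(3.55) + f(4.25) + f(4.95) + f(5.65)].
Sum ≈ 0.078.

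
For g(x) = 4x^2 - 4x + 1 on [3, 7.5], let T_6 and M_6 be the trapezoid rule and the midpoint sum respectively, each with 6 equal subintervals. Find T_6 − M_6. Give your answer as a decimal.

2.53125

T_6 = 438.1875.
M_6 = 435.65625.
T_6 − M_6 = 2.53125.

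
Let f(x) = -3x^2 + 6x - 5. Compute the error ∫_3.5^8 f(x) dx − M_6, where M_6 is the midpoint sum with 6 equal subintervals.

Exact integral: ∫_3.5^8 f(x) dx = -336.375.
M_6 = -335.7421875.
Error = -336.375 − (-335.7421875) = -0.6328125.

-0.6328125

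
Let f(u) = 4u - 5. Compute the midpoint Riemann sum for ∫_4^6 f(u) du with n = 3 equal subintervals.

Δu = (6 − 4)/3 = 2/3.
Midpoints: 13/3, 5, 17/3.
f(13/3) = 37/3, f(5) = 15, f(17/3) = 53/3.
Sum = Δu · [f(13/3) + f(5) + f(17/3)].
Sum = 30.

30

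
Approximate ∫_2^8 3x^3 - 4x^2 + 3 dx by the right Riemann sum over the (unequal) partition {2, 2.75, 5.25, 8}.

Subinterval widths: 0.75, 2.5, 2.75.
Right endpoints: 2.75, 5.25, 8.
f(2.75) = 35.140625, f(5.25) = 326.859375, f(8) = 1283.
Sum = Σ Δx_i · f(x_i).
Sum = 4371.75390625.

4371.75390625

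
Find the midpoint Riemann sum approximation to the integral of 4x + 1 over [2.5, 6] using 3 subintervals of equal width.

Δx = (6 − 2.5)/3 = 7/6.
Midpoints: 37/12, 4.25, 65/12.
f(37/12) = 40/3, f(4.25) = 18, f(65/12) = 68/3.
Sum = Δx · [f(37/12) + f(4.25) + f(65/12)].
Sum = 63.

63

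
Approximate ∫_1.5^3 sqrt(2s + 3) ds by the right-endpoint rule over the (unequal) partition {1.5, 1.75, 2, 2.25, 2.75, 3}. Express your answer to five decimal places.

Subinterval widths: 0.25, 0.25, 0.25, 0.5, 0.25.
Right endpoints: 1.75, 2, 2.25, 2.75, 3.
f(1.75) ≈ 2.54951, f(2) ≈ 2.64575, f(2.25) ≈ 2.73861, f(2.75) ≈ 2.91548, f(3) ≈ 3.00000.
Sum = Σ Δs_i · f(s_i).
Sum ≈ 4.19121.

4.19121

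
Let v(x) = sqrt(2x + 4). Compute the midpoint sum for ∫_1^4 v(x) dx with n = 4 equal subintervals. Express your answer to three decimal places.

8.960

Δx = (4 − 1)/4 = 0.75.
Midpoints: 1.375, 2.125, 2.875, 3.625.
v(1.375) ≈ 2.598, v(2.125) ≈ 2.872, v(2.875) ≈ 3.122, v(3.625) ≈ 3.354.
Sum = Δx · [v(1.375) + v(2.125) + v(2.875) + v(3.625)].
Sum ≈ 8.960.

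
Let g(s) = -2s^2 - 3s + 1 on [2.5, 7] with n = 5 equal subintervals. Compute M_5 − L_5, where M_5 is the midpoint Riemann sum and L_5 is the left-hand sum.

-42.7275

M_5 = -277.2675.
L_5 = -234.54.
M_5 − L_5 = -42.7275.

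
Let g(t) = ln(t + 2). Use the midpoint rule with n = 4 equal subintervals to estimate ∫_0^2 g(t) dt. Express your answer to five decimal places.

2.16147

Δt = (2 − 0)/4 = 0.5.
Midpoints: 0.25, 0.75, 1.25, 1.75.
g(0.25) ≈ 0.81093, g(0.75) ≈ 1.01160, g(1.25) ≈ 1.17865, g(1.75) ≈ 1.32176.
Sum = Δt · [g(0.25) + g(0.75) + g(1.25) + g(1.75)].
Sum ≈ 2.16147.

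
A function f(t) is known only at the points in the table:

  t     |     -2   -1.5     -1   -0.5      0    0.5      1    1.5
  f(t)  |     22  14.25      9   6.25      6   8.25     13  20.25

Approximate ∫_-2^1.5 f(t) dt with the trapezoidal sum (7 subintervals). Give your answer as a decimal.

Δt = 0.5.
T_7 = (0.5/2)·[22 + 2·14.25 + 2·9 + 2·6.25 + 2·6 + 2·8.25 + 2·13 + 20.25] = 38.9375.

38.9375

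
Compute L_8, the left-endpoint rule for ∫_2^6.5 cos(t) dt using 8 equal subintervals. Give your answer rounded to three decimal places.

Δt = (6.5 − 2)/8 = 0.5625.
Left endpoints: 2, 2.5625, 3.125, 3.6875, 4.25, 4.8125, 5.375, 5.9375.
f(2) ≈ -0.416, f(2.5625) ≈ -0.837, f(3.125) ≈ -1.000, f(3.6875) ≈ -0.855, f(4.25) ≈ -0.446, f(4.8125) ≈ 0.100, f(5.375) ≈ 0.615, f(5.9375) ≈ 0.941.
Sum = Δt · [f(2) + f(2.5625) + f(3.125) + ...].
Sum ≈ -1.067.

-1.067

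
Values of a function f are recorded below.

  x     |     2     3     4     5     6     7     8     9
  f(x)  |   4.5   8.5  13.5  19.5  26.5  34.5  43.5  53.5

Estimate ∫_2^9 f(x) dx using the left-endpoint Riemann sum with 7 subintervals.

150.5

Δx = 1.
Sum = 1·[4.5 + 8.5 + 13.5 + 19.5 + 26.5 + 34.5 + 43.5] = 150.5.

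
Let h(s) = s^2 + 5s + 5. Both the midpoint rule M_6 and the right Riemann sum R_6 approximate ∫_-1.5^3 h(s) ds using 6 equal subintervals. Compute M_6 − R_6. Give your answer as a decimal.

-11.6015625

M_6 = 49.2890625.
R_6 = 60.890625.
M_6 − R_6 = -11.6015625.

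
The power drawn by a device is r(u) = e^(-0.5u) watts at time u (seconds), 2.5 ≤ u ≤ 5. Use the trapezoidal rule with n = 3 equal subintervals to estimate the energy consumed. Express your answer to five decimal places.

0.41474

Δu = (5 − 2.5)/3 = 5/6.
r(2.5) ≈ 0.28650, r(10/3) ≈ 0.18888, r(25/6) ≈ 0.12451, r(5) ≈ 0.08208.
T_3 = (Δu/2)·[r(u_0) + 2r(u_1) + 2r(u_2) + r(u_3)].
Sum ≈ 0.41474.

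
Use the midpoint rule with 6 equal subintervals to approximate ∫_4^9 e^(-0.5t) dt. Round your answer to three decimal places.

Δt = (9 − 4)/6 = 5/6.
Midpoints: 53/12, 5.25, 73/12, 83/12, 7.75, 103/12.
f(53/12) ≈ 0.110, f(5.25) ≈ 0.072, f(73/12) ≈ 0.048, f(83/12) ≈ 0.031, f(7.75) ≈ 0.021, f(103/12) ≈ 0.014.
Sum = Δt · [f(53/12) + f(5.25) + f(73/12) + ...].
Sum ≈ 0.247.

0.247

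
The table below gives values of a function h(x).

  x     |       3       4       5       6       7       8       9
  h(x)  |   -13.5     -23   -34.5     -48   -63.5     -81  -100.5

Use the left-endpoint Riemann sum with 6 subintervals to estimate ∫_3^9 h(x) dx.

Δx = 1.
Sum = 1·[(-13.5) + (-23) + (-34.5) + (-48) + (-63.5) + (-81)] = -263.5.

-263.5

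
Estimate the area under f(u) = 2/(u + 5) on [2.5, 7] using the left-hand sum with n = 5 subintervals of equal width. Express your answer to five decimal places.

Δu = (7 − 2.5)/5 = 0.9.
Left endpoints: 2.5, 3.4, 4.3, 5.2, 6.1.
f(2.5) = 4/15, f(3.4) = 5/21, f(4.3) = 20/93, f(5.2) = 10/51, f(6.1) = 20/111.
Sum = Δu · [f(2.5) + f(3.4) + f(4.3) + f(5.2) + f(6.1)].
Sum ≈ 0.98647.

0.98647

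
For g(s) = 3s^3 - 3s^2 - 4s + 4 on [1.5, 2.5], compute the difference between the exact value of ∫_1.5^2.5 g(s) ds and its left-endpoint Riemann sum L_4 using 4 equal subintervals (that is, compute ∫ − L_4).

2.4375

Exact integral: ∫_1.5^2.5 g(s) ds = 9.25.
L_4 = 6.8125.
Error = 9.25 − 6.8125 = 2.4375.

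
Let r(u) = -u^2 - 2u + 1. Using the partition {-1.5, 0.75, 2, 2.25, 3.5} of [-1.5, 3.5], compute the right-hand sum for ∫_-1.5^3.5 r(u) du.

-36.09375

Subinterval widths: 2.25, 1.25, 0.25, 1.25.
Right endpoints: 0.75, 2, 2.25, 3.5.
r(0.75) = -1.0625, r(2) = -7, r(2.25) = -8.5625, r(3.5) = -18.25.
Sum = Σ Δu_i · r(u_i).
Sum = -36.09375.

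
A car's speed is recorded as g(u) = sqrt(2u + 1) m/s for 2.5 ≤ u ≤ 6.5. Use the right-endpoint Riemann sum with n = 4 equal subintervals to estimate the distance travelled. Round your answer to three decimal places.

Δu = (6.5 − 2.5)/4 = 1.
Right endpoints: 3.5, 4.5, 5.5, 6.5.
g(3.5) ≈ 2.828, g(4.5) ≈ 3.162, g(5.5) ≈ 3.464, g(6.5) ≈ 3.742.
Sum = Δu · [g(3.5) + g(4.5) + g(5.5) + g(6.5)].
Sum ≈ 13.196.

13.196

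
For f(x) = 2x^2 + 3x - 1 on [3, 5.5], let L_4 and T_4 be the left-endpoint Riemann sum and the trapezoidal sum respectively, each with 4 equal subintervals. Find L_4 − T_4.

L_4 = 106.9921875.
T_4 = 122.6171875.
L_4 − T_4 = -15.625.

-15.625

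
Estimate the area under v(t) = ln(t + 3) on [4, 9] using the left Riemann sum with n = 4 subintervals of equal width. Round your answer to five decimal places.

Δt = (9 − 4)/4 = 1.25.
Left endpoints: 4, 5.25, 6.5, 7.75.
v(4) ≈ 1.94591, v(5.25) ≈ 2.11021, v(6.5) ≈ 2.25129, v(7.75) ≈ 2.37491.
Sum = Δt · [v(4) + v(5.25) + v(6.5) + v(7.75)].
Sum ≈ 10.85290.

10.85290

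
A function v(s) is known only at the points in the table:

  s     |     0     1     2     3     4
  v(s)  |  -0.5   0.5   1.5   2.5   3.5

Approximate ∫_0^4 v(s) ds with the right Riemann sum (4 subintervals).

8

Δs = 1.
Sum = 1·[0.5 + 1.5 + 2.5 + 3.5] = 8.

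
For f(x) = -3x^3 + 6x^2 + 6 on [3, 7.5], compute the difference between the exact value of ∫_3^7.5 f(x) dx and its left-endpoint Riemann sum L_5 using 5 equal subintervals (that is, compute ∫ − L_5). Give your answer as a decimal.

Exact integral: ∫_3^7.5 f(x) dx = -1495.546875.
L_5 = -1115.1.
Error = -1495.546875 − (-1115.1) = -380.446875.

-380.446875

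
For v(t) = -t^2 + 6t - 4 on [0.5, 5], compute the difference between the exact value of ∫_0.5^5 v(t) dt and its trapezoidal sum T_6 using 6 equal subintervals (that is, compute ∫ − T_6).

Exact integral: ∫_0.5^5 v(t) dt = 14.625.
T_6 = 14.203125.
Error = 14.625 − 14.203125 = 0.421875.

0.421875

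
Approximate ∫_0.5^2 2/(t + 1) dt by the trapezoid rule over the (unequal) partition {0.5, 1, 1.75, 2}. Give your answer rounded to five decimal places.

Subinterval widths: 0.5, 0.75, 0.25.
f(0.5) = 4/3, f(1) = 1, f(1.75) = 8/11, f(2) = 2/3.
On each subinterval the trapezoid contributes (Δt_i/2)·[f(t_{i-1}) + f(t_i)].
Sum ≈ 1.40530.

1.40530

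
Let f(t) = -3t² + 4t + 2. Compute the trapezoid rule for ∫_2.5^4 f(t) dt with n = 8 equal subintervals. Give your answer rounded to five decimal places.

Δt = (4 − 2.5)/8 = 0.1875.
f(2.5) = -6.75, f(2.6875) = -8.91796875, f(2.875) = -11.296875, f(3.0625) = -13.88671875, f(3.25) = -16.6875, f(3.4375) = -19.69921875, f(3.625) = -22.921875, f(3.8125) = -26.35546875, f(4) = -30.
T_8 = (Δt/2)·[f(t_0) + 2f(t_1) + ... + 2f(t_{7}) + f(t_8)].
Sum ≈ -25.90137.

-25.90137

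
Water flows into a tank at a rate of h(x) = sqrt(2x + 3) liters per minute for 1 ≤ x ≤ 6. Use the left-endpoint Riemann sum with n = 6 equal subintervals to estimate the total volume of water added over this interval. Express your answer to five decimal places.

Δx = (6 − 1)/6 = 5/6.
Left endpoints: 1, 11/6, 8/3, 3.5, 13/3, 31/6.
h(1) ≈ 2.23607, h(11/6) ≈ 2.58199, h(8/3) ≈ 2.88675, h(3.5) ≈ 3.16228, h(13/3) ≈ 3.41565, h(31/6) ≈ 3.65148.
Sum = Δx · [h(1) + h(11/6) + h(8/3) + ...].
Sum ≈ 14.94518.

14.94518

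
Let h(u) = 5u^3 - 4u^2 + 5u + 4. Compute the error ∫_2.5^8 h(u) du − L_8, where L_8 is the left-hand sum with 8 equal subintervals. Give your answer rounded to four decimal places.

750.8046

Exact integral: ∫_2.5^8 h(u) du ≈ 4575.713542.
L_8 ≈ 3824.908936.
Error ≈ 4575.713542 − 3824.908936 ≈ 750.8046.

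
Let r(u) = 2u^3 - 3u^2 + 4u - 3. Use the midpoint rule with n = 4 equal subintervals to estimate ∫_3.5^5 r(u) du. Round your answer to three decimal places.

175.948

Δu = (5 − 3.5)/4 = 0.375.
Midpoints: 3.6875, 4.0625, 4.4375, 4.8125.
r(3.6875) = 145899/2048, r(4.0625) = 200361/2048, r(4.4375) = 267135/2048, r(4.8125) = 347517/2048.
Sum = Δu · [r(3.6875) + r(4.0625) + r(4.4375) + r(4.8125)].
Sum ≈ 175.948.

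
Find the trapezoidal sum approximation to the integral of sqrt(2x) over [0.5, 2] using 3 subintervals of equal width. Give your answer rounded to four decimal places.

2.3231

Δx = (2 − 0.5)/3 = 0.5.
f(0.5) ≈ 1.0000, f(1) ≈ 1.4142, f(1.5) ≈ 1.7321, f(2) ≈ 2.0000.
T_3 = (Δx/2)·[f(x_0) + 2f(x_1) + 2f(x_2) + f(x_3)].
Sum ≈ 2.3231.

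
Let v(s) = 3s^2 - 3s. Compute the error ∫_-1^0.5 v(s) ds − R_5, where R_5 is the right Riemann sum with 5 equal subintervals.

Exact integral: ∫_-1^0.5 v(s) ds = 2.25.
R_5 = 1.305.
Error = 2.25 − 1.305 = 0.945.

0.945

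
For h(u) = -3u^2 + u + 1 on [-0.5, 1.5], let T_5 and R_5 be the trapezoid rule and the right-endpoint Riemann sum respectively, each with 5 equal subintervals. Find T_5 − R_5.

T_5 = -0.66.
R_5 = -1.46.
T_5 − R_5 = 0.8.

0.8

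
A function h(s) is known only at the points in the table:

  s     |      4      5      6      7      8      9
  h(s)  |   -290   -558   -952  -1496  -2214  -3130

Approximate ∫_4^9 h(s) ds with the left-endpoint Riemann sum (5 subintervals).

-5510

Δs = 1.
Sum = 1·[(-290) + (-558) + (-952) + (-1496) + (-2214)] = -5510.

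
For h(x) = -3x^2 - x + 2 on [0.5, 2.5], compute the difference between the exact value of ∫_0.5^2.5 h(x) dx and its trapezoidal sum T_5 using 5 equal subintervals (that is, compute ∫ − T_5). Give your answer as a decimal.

0.16

Exact integral: ∫_0.5^2.5 h(x) dx = -14.5.
T_5 = -14.66.
Error = -14.5 − (-14.66) = 0.16.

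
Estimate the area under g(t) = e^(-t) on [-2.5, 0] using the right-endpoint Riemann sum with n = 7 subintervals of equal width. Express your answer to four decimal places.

Δt = (0 − (-2.5))/7 = 5/14.
Right endpoints: -15/7, -25/14, -10/7, -15/14, -5/7, -5/14, 0.
g(-15/7) ≈ 8.5238, g(-25/14) ≈ 5.9638, g(-10/7) ≈ 4.1727, g(-15/14) ≈ 2.9195, g(-5/7) ≈ 2.0427, g(-5/14) ≈ 1.4292, g(0) ≈ 1.0000.
Sum = Δt · [g(-15/7) + g(-25/14) + g(-10/7) + ...].
Sum ≈ 9.3042.

9.3042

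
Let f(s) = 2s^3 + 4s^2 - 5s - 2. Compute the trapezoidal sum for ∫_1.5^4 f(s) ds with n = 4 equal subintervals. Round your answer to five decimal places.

Δs = (4 − 1.5)/4 = 0.625.
f(1.5) = 6.25, f(2.125) = 24.62890625, f(2.75) = 56.09375, f(3.375) = 103.57421875, f(4) = 170.
T_4 = (Δs/2)·[f(s_0) + 2f(s_1) + 2f(s_2) + 2f(s_3) + f(s_4)].
Sum ≈ 170.26367.

170.26367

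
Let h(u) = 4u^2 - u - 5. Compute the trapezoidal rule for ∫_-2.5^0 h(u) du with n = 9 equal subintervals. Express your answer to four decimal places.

11.5869

Δu = (0 − (-2.5))/9 = 5/18.
h(-2.5) = 22.5, h(-20/9) = 1375/81, h(-35/18) = 1955/162, h(-5/3) = 70/9, h(-25/18) = 665/162, h(-10/9) = 85/81, h(-5/6) = -25/18, h(-5/9) = -260/81, h(-5/18) = -715/162, h(0) = -5.
T_9 = (Δu/2)·[h(u_0) + 2h(u_1) + ... + 2h(u_{8}) + h(u_9)].
Sum ≈ 11.5869.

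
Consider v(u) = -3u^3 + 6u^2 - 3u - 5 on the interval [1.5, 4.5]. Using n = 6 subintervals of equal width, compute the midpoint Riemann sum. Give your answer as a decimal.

-168.9375

Δu = (4.5 − 1.5)/6 = 0.5.
Midpoints: 1.75, 2.25, 2.75, 3.25, 3.75, 4.25.
v(1.75) = -7.953125, v(2.25) = -15.546875, v(2.75) = -30.265625, v(3.25) = -54.359375, v(3.75) = -90.078125, v(4.25) = -139.671875.
Sum = Δu · [v(1.75) + v(2.25) + v(2.75) + ...].
Sum = -168.9375.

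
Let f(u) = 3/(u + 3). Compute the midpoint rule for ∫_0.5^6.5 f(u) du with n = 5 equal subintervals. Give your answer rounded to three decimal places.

Δu = (6.5 − 0.5)/5 = 1.2.
Midpoints: 1.1, 2.3, 3.5, 4.7, 5.9.
f(1.1) = 30/41, f(2.3) = 30/53, f(3.5) = 6/13, f(4.7) = 30/77, f(5.9) = 30/89.
Sum = Δu · [f(1.1) + f(2.3) + f(3.5) + f(4.7) + f(5.9)].
Sum ≈ 2.983.

2.983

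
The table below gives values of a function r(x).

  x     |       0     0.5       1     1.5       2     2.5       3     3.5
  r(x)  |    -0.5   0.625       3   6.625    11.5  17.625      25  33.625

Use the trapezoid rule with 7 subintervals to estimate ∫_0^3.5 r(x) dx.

40.46875

Δx = 0.5.
T_7 = (0.5/2)·[(-0.5) + 2·0.625 + 2·3 + 2·6.625 + 2·11.5 + 2·17.625 + 2·25 + 33.625] = 40.46875.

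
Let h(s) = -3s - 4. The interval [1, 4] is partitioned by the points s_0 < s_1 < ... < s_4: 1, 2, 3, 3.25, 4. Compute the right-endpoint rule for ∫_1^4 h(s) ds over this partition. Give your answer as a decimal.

-38.4375

Subinterval widths: 1, 1, 0.25, 0.75.
Right endpoints: 2, 3, 3.25, 4.
h(2) = -10, h(3) = -13, h(3.25) = -13.75, h(4) = -16.
Sum = Σ Δs_i · h(s_i).
Sum = -38.4375.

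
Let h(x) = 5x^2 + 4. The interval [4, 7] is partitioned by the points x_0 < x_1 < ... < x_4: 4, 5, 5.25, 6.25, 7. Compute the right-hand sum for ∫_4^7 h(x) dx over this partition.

Subinterval widths: 1, 0.25, 1, 0.75.
Right endpoints: 5, 5.25, 6.25, 7.
h(5) = 129, h(5.25) = 141.8125, h(6.25) = 199.3125, h(7) = 249.
Sum = Σ Δx_i · h(x_i).
Sum = 550.515625.

550.515625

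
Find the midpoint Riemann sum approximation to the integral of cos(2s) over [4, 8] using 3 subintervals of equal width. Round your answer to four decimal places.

Δs = (8 − 4)/3 = 4/3.
Midpoints: 14/3, 6, 22/3.
f(14/3) ≈ -0.9958, f(6) ≈ 0.8439, f(22/3) ≈ -0.5051.
Sum = Δs · [f(14/3) + f(6) + f(22/3)].
Sum ≈ -0.8761.

-0.8761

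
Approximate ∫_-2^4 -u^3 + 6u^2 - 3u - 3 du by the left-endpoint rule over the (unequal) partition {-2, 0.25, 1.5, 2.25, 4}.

Subinterval widths: 2.25, 1.25, 0.75, 1.75.
Left endpoints: -2, 0.25, 1.5, 2.25.
f(-2) = 35, f(0.25) = -3.390625, f(1.5) = 2.625, f(2.25) = 9.234375.
Sum = Σ Δu_i · f(u_i).
Sum = 92.640625.

92.640625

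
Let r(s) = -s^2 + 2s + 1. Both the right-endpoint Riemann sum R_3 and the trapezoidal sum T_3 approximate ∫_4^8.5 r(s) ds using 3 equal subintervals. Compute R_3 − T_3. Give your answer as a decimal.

R_3 = -159.75.
T_3 = -124.3125.
R_3 − T_3 = -35.4375.

-35.4375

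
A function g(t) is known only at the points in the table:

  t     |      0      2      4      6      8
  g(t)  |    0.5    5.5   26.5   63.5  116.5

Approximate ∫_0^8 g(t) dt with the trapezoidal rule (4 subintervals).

308

Δt = 2.
T_4 = (2/2)·[0.5 + 2·5.5 + 2·26.5 + 2·63.5 + 116.5] = 308.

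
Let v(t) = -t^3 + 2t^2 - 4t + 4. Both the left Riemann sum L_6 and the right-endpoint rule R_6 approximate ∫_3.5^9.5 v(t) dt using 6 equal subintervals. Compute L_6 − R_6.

L_6 = -1264.
R_6 = -1946.5.
L_6 − R_6 = 682.5.

682.5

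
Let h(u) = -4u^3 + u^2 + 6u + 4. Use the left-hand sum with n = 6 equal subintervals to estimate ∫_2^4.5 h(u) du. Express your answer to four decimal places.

Δu = (4.5 − 2)/6 = 5/12.
Left endpoints: 2, 29/12, 17/6, 3.25, 11/3, 49/12.
h(2) = -12, h(29/12) = -6937/216, h(17/6) = -6691/108, h(3.25) = -103.25, h(11/3) = -4259/27, h(49/12) = -49067/216.
Sum = Δu · [h(2) + h(29/12) + h(17/6) + ...].
Sum ≈ -247.5926.

-247.5926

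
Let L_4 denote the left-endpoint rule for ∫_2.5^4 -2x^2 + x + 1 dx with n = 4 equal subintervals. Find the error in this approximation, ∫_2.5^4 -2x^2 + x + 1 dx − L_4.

-3.3046875

Exact integral: ∫_2.5^4 f(x) dx = -25.875.
L_4 = -22.5703125.
Error = -25.875 − (-22.5703125) = -3.3046875.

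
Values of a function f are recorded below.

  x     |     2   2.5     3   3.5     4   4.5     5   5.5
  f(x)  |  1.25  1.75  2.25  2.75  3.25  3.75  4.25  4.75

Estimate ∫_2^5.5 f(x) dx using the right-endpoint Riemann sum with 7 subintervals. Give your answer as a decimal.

Δx = 0.5.
Sum = 0.5·[1.75 + 2.25 + 2.75 + 3.25 + 3.75 + 4.25 + 4.75] = 11.375.

11.375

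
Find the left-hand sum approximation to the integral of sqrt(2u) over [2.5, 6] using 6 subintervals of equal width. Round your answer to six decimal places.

Δu = (6 − 2.5)/6 = 7/12.
Left endpoints: 2.5, 37/12, 11/3, 4.25, 29/6, 65/12.
f(2.5) ≈ 2.236068, f(37/12) ≈ 2.483277, f(11/3) ≈ 2.708013, f(4.25) ≈ 2.915476, f(29/6) ≈ 3.109126, f(65/12) ≈ 3.291403.
Sum = Δu · [f(2.5) + f(37/12) + f(11/3) + ...].
Sum ≈ 9.766962.

9.766962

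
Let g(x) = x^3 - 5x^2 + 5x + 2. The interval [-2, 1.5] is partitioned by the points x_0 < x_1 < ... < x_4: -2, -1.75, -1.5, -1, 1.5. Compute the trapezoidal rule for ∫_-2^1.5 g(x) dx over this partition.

Subinterval widths: 0.25, 0.25, 0.5, 2.5.
g(-2) = -36, g(-1.75) = -27.421875, g(-1.5) = -20.125, g(-1) = -9, g(1.5) = 1.625.
On each subinterval the trapezoid contributes (Δx_i/2)·[g(x_{i-1}) + g(x_i)].
Sum = -30.37109375.

-30.37109375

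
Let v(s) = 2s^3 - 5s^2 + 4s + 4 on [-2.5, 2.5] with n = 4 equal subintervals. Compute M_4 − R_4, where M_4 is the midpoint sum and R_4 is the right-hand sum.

-41.796875

M_4 = -28.828125.
R_4 = 12.96875.
M_4 − R_4 = -41.796875.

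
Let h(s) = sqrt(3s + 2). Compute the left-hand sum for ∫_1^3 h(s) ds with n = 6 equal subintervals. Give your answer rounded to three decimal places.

Δs = (3 − 1)/6 = 1/3.
Left endpoints: 1, 4/3, 5/3, 2, 7/3, 8/3.
h(1) ≈ 2.236, h(4/3) ≈ 2.449, h(5/3) ≈ 2.646, h(2) ≈ 2.828, h(7/3) ≈ 3.000, h(8/3) ≈ 3.162.
Sum = Δs · [h(1) + h(4/3) + h(5/3) + ...].
Sum ≈ 5.441.

5.441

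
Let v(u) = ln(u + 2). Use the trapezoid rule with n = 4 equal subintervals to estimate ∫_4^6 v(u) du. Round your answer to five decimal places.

Δu = (6 − 4)/4 = 0.5.
v(4) ≈ 1.79176, v(4.5) ≈ 1.87180, v(5) ≈ 1.94591, v(5.5) ≈ 2.01490, v(6) ≈ 2.07944.
T_4 = (Δu/2)·[v(u_0) + 2v(u_1) + 2v(u_2) + 2v(u_3) + v(u_4)].
Sum ≈ 3.88411.

3.88411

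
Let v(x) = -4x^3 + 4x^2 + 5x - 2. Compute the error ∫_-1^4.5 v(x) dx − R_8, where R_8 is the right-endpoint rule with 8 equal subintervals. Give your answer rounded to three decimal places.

98.116

Exact integral: ∫_-1^4.5 v(x) dx ≈ -249.10417.
R_8 ≈ -347.21973.
Error ≈ -249.10417 − (-347.21973) ≈ 98.116.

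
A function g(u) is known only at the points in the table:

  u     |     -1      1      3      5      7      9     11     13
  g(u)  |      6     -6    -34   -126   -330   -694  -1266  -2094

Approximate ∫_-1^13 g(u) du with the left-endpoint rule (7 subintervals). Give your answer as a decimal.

-4900

Δu = 2.
Sum = 2·[6 + (-6) + (-34) + (-126) + (-330) + (-694) + (-1266)] = -4900.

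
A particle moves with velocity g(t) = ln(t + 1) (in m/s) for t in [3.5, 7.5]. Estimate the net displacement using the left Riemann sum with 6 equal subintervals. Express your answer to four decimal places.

Δt = (7.5 − 3.5)/6 = 2/3.
Left endpoints: 3.5, 25/6, 29/6, 5.5, 37/6, 41/6.
g(3.5) ≈ 1.5041, g(25/6) ≈ 1.6422, g(29/6) ≈ 1.7636, g(5.5) ≈ 1.8718, g(37/6) ≈ 1.9694, g(41/6) ≈ 2.0584.
Sum = Δt · [g(3.5) + g(25/6) + g(29/6) + ...].
Sum ≈ 7.2063.

7.2063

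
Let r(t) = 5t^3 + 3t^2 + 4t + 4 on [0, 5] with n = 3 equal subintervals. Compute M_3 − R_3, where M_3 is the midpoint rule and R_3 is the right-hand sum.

M_3 = 929.375.
R_3 = 1670.
M_3 − R_3 = -740.625.

-740.625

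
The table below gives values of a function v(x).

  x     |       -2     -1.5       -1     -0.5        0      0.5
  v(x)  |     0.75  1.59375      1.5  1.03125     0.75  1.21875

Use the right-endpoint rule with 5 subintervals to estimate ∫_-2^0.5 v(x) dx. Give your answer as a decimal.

3.046875

Δx = 0.5.
Sum = 0.5·[1.59375 + 1.5 + 1.03125 + 0.75 + 1.21875] = 3.046875.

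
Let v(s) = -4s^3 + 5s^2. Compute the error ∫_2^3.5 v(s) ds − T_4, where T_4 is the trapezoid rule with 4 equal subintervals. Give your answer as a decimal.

0.984375

Exact integral: ∫_2^3.5 v(s) ds = -75.9375.
T_4 = -76.921875.
Error = -75.9375 − (-76.921875) = 0.984375.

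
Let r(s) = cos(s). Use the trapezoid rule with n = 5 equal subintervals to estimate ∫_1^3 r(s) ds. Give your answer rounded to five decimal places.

-0.69099

Δs = (3 − 1)/5 = 0.4.
r(1) ≈ 0.54030, r(1.4) ≈ 0.16997, r(1.8) ≈ -0.22720, r(2.2) ≈ -0.58850, r(2.6) ≈ -0.85689, r(3) ≈ -0.98999.
T_5 = (Δs/2)·[r(s_0) + 2r(s_1) + ... + 2r(s_{4}) + r(s_5)].
Sum ≈ -0.69099.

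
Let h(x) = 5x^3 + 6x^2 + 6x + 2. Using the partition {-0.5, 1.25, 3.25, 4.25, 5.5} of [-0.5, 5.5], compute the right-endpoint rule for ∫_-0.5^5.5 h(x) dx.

2393.32421875

Subinterval widths: 1.75, 2, 1, 1.25.
Right endpoints: 1.25, 3.25, 4.25, 5.5.
h(1.25) = 28.640625, h(3.25) = 256.515625, h(4.25) = 519.703125, h(5.5) = 1048.375.
Sum = Σ Δx_i · h(x_i).
Sum = 2393.32421875.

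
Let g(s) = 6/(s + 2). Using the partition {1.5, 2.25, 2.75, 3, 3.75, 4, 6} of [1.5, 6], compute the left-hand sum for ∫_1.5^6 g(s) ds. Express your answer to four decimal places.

5.4683

Subinterval widths: 0.75, 0.5, 0.25, 0.75, 0.25, 2.
Left endpoints: 1.5, 2.25, 2.75, 3, 3.75, 4.
g(1.5) = 12/7, g(2.25) = 24/17, g(2.75) = 24/19, g(3) = 1.2, g(3.75) = 24/23, g(4) = 1.
Sum = Σ Δs_i · g(s_i).
Sum ≈ 5.4683.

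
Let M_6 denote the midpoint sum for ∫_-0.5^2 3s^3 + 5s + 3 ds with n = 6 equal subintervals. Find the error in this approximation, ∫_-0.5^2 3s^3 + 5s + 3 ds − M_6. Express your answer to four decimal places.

0.2441

Exact integral: ∫_-0.5^2 f(s) ds = 28.828125.
M_6 ≈ 28.583984.
Error ≈ 28.828125 − 28.583984 ≈ 0.2441.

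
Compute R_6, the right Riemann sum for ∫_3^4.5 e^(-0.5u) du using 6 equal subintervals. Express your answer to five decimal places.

0.22105

Δu = (4.5 − 3)/6 = 0.25.
Right endpoints: 3.25, 3.5, 3.75, 4, 4.25, 4.5.
f(3.25) ≈ 0.19691, f(3.5) ≈ 0.17377, f(3.75) ≈ 0.15335, f(4) ≈ 0.13534, f(4.25) ≈ 0.11943, f(4.5) ≈ 0.10540.
Sum = Δu · [f(3.25) + f(3.5) + f(3.75) + ...].
Sum ≈ 0.22105.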